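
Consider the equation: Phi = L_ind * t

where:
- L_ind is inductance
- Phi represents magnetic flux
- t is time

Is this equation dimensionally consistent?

No

L_ind (inductance) has dimensions [I^-2 L^2 M T^-2].
Phi (magnetic flux) has dimensions [I^-1 L^2 M T^-2].
t (time) has dimensions [T].

Left side: [I^-1 L^2 M T^-2]
Right side: [I^-2 L^2 M T^-1]

The two sides have different dimensions, so the equation is NOT dimensionally consistent.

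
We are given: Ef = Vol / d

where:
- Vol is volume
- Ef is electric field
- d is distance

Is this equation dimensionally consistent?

No

Vol (volume) has dimensions [L^3].
Ef (electric field) has dimensions [I^-1 L M T^-3].
d (distance) has dimensions [L].

Left side: [I^-1 L M T^-3]
Right side: [L^2]

The two sides have different dimensions, so the equation is NOT dimensionally consistent.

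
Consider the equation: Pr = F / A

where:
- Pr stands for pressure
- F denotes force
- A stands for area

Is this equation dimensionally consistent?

Yes

Pr (pressure) has dimensions [L^-1 M T^-2].
F (force) has dimensions [L M T^-2].
A (area) has dimensions [L^2].

Left side: [L^-1 M T^-2]
Right side: [L^-1 M T^-2]

Both sides have the same dimensions, so the equation is dimensionally consistent.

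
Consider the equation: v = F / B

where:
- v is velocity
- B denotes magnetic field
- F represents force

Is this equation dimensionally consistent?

No

v (velocity) has dimensions [L T^-1].
B (magnetic field) has dimensions [I^-1 M T^-2].
F (force) has dimensions [L M T^-2].

Left side: [L T^-1]
Right side: [I L]

The two sides have different dimensions, so the equation is NOT dimensionally consistent.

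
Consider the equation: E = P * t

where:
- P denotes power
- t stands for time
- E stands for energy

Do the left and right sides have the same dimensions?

Yes

P (power) has dimensions [L^2 M T^-3].
t (time) has dimensions [T].
E (energy) has dimensions [L^2 M T^-2].

Left side: [L^2 M T^-2]
Right side: [L^2 M T^-2]

Both sides have the same dimensions, so the equation is dimensionally consistent.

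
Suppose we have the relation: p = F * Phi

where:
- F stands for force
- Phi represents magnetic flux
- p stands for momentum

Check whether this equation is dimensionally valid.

No

F (force) has dimensions [L M T^-2].
Phi (magnetic flux) has dimensions [I^-1 L^2 M T^-2].
p (momentum) has dimensions [L M T^-1].

Left side: [L M T^-1]
Right side: [I^-1 L^3 M^2 T^-4]

The two sides have different dimensions, so the equation is NOT dimensionally consistent.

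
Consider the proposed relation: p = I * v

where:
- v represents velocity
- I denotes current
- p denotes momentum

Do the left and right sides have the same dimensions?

No

v (velocity) has dimensions [L T^-1].
I (current) has dimensions [I].
p (momentum) has dimensions [L M T^-1].

Left side: [L M T^-1]
Right side: [I L T^-1]

The two sides have different dimensions, so the equation is NOT dimensionally consistent.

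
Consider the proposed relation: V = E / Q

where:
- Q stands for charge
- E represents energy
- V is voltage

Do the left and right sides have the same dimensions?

Yes

Q (charge) has dimensions [I T].
E (energy) has dimensions [L^2 M T^-2].
V (voltage) has dimensions [I^-1 L^2 M T^-3].

Left side: [I^-1 L^2 M T^-3]
Right side: [I^-1 L^2 M T^-3]

Both sides have the same dimensions, so the equation is dimensionally consistent.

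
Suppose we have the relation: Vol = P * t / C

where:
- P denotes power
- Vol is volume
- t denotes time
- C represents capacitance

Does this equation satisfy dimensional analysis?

No

P (power) has dimensions [L^2 M T^-3].
Vol (volume) has dimensions [L^3].
t (time) has dimensions [T].
C (capacitance) has dimensions [I^2 L^-2 M^-1 T^4].

Left side: [L^3]
Right side: [I^-2 L^4 M^2 T^-6]

The two sides have different dimensions, so the equation is NOT dimensionally consistent.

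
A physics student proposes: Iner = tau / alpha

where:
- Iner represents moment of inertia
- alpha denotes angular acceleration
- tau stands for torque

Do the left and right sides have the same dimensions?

Yes

Iner (moment of inertia) has dimensions [L^2 M].
alpha (angular acceleration) has dimensions [T^-2].
tau (torque) has dimensions [L^2 M T^-2].

Left side: [L^2 M]
Right side: [L^2 M]

Both sides have the same dimensions, so the equation is dimensionally consistent.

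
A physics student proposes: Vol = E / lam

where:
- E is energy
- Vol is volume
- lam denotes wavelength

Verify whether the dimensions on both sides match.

No

E (energy) has dimensions [L^2 M T^-2].
Vol (volume) has dimensions [L^3].
lam (wavelength) has dimensions [L].

Left side: [L^3]
Right side: [L M T^-2]

The two sides have different dimensions, so the equation is NOT dimensionally consistent.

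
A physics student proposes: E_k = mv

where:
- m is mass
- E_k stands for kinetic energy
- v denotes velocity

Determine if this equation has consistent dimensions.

No

m (mass) has dimensions [M].
E_k (kinetic energy) has dimensions [L^2 M T^-2].
v (velocity) has dimensions [L T^-1].

Left side: [L^2 M T^-2]
Right side: [L M T^-1]

The two sides have different dimensions, so the equation is NOT dimensionally consistent.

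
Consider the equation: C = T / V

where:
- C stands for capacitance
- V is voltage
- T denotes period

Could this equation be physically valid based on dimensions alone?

No

C (capacitance) has dimensions [I^2 L^-2 M^-1 T^4].
V (voltage) has dimensions [I^-1 L^2 M T^-3].
T (period) has dimensions [T].

Left side: [I^2 L^-2 M^-1 T^4]
Right side: [I L^-2 M^-1 T^4]

The two sides have different dimensions, so the equation is NOT dimensionally consistent.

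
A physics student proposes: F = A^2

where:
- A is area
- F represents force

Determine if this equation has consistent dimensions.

No

A (area) has dimensions [L^2].
F (force) has dimensions [L M T^-2].

Left side: [L M T^-2]
Right side: [L^4]

The two sides have different dimensions, so the equation is NOT dimensionally consistent.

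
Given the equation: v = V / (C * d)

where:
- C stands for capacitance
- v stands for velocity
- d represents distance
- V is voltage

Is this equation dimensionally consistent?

No

C (capacitance) has dimensions [I^2 L^-2 M^-1 T^4].
v (velocity) has dimensions [L T^-1].
d (distance) has dimensions [L].
V (voltage) has dimensions [I^-1 L^2 M T^-3].

Left side: [L T^-1]
Right side: [I^-3 L^3 M^2 T^-7]

The two sides have different dimensions, so the equation is NOT dimensionally consistent.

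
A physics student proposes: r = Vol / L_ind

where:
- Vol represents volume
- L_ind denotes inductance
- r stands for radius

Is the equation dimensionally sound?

No

Vol (volume) has dimensions [L^3].
L_ind (inductance) has dimensions [I^-2 L^2 M T^-2].
r (radius) has dimensions [L].

Left side: [L]
Right side: [I^2 L M^-1 T^2]

The two sides have different dimensions, so the equation is NOT dimensionally consistent.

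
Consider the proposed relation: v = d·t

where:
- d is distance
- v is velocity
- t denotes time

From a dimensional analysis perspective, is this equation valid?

No

d (distance) has dimensions [L].
v (velocity) has dimensions [L T^-1].
t (time) has dimensions [T].

Left side: [L T^-1]
Right side: [L T]

The two sides have different dimensions, so the equation is NOT dimensionally consistent.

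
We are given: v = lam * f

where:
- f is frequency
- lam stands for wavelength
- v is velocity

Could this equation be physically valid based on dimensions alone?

Yes

f (frequency) has dimensions [T^-1].
lam (wavelength) has dimensions [L].
v (velocity) has dimensions [L T^-1].

Left side: [L T^-1]
Right side: [L T^-1]

Both sides have the same dimensions, so the equation is dimensionally consistent.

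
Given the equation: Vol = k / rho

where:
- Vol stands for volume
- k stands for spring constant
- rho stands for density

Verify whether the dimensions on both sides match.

No

Vol (volume) has dimensions [L^3].
k (spring constant) has dimensions [M T^-2].
rho (density) has dimensions [L^-3 M].

Left side: [L^3]
Right side: [L^3 T^-2]

The two sides have different dimensions, so the equation is NOT dimensionally consistent.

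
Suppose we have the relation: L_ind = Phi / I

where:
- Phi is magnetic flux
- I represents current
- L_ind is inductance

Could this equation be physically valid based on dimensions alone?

Yes

Phi (magnetic flux) has dimensions [I^-1 L^2 M T^-2].
I (current) has dimensions [I].
L_ind (inductance) has dimensions [I^-2 L^2 M T^-2].

Left side: [I^-2 L^2 M T^-2]
Right side: [I^-2 L^2 M T^-2]

Both sides have the same dimensions, so the equation is dimensionally consistent.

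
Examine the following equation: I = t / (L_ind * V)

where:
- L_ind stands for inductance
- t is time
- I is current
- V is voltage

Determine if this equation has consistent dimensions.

No

L_ind (inductance) has dimensions [I^-2 L^2 M T^-2].
t (time) has dimensions [T].
I (current) has dimensions [I].
V (voltage) has dimensions [I^-1 L^2 M T^-3].

Left side: [I]
Right side: [I^3 L^-4 M^-2 T^6]

The two sides have different dimensions, so the equation is NOT dimensionally consistent.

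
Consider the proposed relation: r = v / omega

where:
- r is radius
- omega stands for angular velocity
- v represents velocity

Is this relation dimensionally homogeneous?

Yes

r (radius) has dimensions [L].
omega (angular velocity) has dimensions [T^-1].
v (velocity) has dimensions [L T^-1].

Left side: [L]
Right side: [L]

Both sides have the same dimensions, so the equation is dimensionally consistent.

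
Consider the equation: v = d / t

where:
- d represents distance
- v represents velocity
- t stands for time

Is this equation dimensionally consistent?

Yes

d (distance) has dimensions [L].
v (velocity) has dimensions [L T^-1].
t (time) has dimensions [T].

Left side: [L T^-1]
Right side: [L T^-1]

Both sides have the same dimensions, so the equation is dimensionally consistent.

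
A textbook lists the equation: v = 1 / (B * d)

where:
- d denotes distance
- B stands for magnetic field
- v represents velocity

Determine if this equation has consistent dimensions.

No

d (distance) has dimensions [L].
B (magnetic field) has dimensions [I^-1 M T^-2].
v (velocity) has dimensions [L T^-1].

Left side: [L T^-1]
Right side: [I L^-1 M^-1 T^2]

The two sides have different dimensions, so the equation is NOT dimensionally consistent.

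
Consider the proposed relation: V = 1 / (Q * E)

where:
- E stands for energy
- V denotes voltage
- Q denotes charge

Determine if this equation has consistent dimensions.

No

E (energy) has dimensions [L^2 M T^-2].
V (voltage) has dimensions [I^-1 L^2 M T^-3].
Q (charge) has dimensions [I T].

Left side: [I^-1 L^2 M T^-3]
Right side: [I^-1 L^-2 M^-1 T]

The two sides have different dimensions, so the equation is NOT dimensionally consistent.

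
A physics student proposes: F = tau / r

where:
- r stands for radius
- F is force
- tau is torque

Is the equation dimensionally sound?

Yes

r (radius) has dimensions [L].
F (force) has dimensions [L M T^-2].
tau (torque) has dimensions [L^2 M T^-2].

Left side: [L M T^-2]
Right side: [L M T^-2]

Both sides have the same dimensions, so the equation is dimensionally consistent.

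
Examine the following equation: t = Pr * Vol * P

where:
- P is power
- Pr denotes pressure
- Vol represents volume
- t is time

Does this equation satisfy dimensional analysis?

No

P (power) has dimensions [L^2 M T^-3].
Pr (pressure) has dimensions [L^-1 M T^-2].
Vol (volume) has dimensions [L^3].
t (time) has dimensions [T].

Left side: [T]
Right side: [L^4 M^2 T^-5]

The two sides have different dimensions, so the equation is NOT dimensionally consistent.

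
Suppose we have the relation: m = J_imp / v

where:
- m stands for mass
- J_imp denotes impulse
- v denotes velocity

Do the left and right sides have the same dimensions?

Yes

m (mass) has dimensions [M].
J_imp (impulse) has dimensions [L M T^-1].
v (velocity) has dimensions [L T^-1].

Left side: [M]
Right side: [M]

Both sides have the same dimensions, so the equation is dimensionally consistent.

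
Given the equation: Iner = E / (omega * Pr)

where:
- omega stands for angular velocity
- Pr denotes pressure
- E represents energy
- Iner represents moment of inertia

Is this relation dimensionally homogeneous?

No

omega (angular velocity) has dimensions [T^-1].
Pr (pressure) has dimensions [L^-1 M T^-2].
E (energy) has dimensions [L^2 M T^-2].
Iner (moment of inertia) has dimensions [L^2 M].

Left side: [L^2 M]
Right side: [L^3 T]

The two sides have different dimensions, so the equation is NOT dimensionally consistent.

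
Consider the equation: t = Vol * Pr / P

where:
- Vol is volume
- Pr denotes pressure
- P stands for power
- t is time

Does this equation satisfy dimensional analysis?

Yes

Vol (volume) has dimensions [L^3].
Pr (pressure) has dimensions [L^-1 M T^-2].
P (power) has dimensions [L^2 M T^-3].
t (time) has dimensions [T].

Left side: [T]
Right side: [T]

Both sides have the same dimensions, so the equation is dimensionally consistent.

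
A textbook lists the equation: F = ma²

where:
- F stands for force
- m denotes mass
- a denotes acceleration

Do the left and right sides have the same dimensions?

No

F (force) has dimensions [L M T^-2].
m (mass) has dimensions [M].
a (acceleration) has dimensions [L T^-2].

Left side: [L M T^-2]
Right side: [L^2 M T^-4]

The two sides have different dimensions, so the equation is NOT dimensionally consistent.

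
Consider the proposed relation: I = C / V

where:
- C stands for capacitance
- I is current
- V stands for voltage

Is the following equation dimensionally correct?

No

C (capacitance) has dimensions [I^2 L^-2 M^-1 T^4].
I (current) has dimensions [I].
V (voltage) has dimensions [I^-1 L^2 M T^-3].

Left side: [I]
Right side: [I^3 L^-4 M^-2 T^7]

The two sides have different dimensions, so the equation is NOT dimensionally consistent.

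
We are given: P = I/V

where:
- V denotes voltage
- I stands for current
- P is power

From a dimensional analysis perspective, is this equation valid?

No

V (voltage) has dimensions [I^-1 L^2 M T^-3].
I (current) has dimensions [I].
P (power) has dimensions [L^2 M T^-3].

Left side: [L^2 M T^-3]
Right side: [I^2 L^-2 M^-1 T^3]

The two sides have different dimensions, so the equation is NOT dimensionally consistent.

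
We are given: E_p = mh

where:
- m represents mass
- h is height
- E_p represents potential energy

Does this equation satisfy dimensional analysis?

No

m (mass) has dimensions [M].
h (height) has dimensions [L].
E_p (potential energy) has dimensions [L^2 M T^-2].

Left side: [L^2 M T^-2]
Right side: [L M]

The two sides have different dimensions, so the equation is NOT dimensionally consistent.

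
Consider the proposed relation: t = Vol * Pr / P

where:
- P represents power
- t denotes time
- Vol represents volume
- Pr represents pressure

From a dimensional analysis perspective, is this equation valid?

Yes

P (power) has dimensions [L^2 M T^-3].
t (time) has dimensions [T].
Vol (volume) has dimensions [L^3].
Pr (pressure) has dimensions [L^-1 M T^-2].

Left side: [T]
Right side: [T]

Both sides have the same dimensions, so the equation is dimensionally consistent.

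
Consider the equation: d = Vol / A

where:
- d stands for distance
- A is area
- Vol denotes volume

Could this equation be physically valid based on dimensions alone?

Yes

d (distance) has dimensions [L].
A (area) has dimensions [L^2].
Vol (volume) has dimensions [L^3].

Left side: [L]
Right side: [L]

Both sides have the same dimensions, so the equation is dimensionally consistent.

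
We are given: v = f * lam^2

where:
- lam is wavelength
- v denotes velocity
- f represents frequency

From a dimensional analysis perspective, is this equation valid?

No

lam (wavelength) has dimensions [L].
v (velocity) has dimensions [L T^-1].
f (frequency) has dimensions [T^-1].

Left side: [L T^-1]
Right side: [L^2 T^-1]

The two sides have different dimensions, so the equation is NOT dimensionally consistent.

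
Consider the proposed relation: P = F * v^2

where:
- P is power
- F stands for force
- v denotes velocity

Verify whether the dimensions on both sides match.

No

P (power) has dimensions [L^2 M T^-3].
F (force) has dimensions [L M T^-2].
v (velocity) has dimensions [L T^-1].

Left side: [L^2 M T^-3]
Right side: [L^3 M T^-4]

The two sides have different dimensions, so the equation is NOT dimensionally consistent.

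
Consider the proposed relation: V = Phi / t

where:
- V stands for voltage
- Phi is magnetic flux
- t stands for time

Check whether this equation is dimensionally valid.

Yes

V (voltage) has dimensions [I^-1 L^2 M T^-3].
Phi (magnetic flux) has dimensions [I^-1 L^2 M T^-2].
t (time) has dimensions [T].

Left side: [I^-1 L^2 M T^-3]
Right side: [I^-1 L^2 M T^-3]

Both sides have the same dimensions, so the equation is dimensionally consistent.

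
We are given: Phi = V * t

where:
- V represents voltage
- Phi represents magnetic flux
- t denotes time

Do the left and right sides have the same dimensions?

Yes

V (voltage) has dimensions [I^-1 L^2 M T^-3].
Phi (magnetic flux) has dimensions [I^-1 L^2 M T^-2].
t (time) has dimensions [T].

Left side: [I^-1 L^2 M T^-2]
Right side: [I^-1 L^2 M T^-2]

Both sides have the same dimensions, so the equation is dimensionally consistent.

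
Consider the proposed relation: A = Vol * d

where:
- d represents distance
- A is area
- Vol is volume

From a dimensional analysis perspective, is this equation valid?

No

d (distance) has dimensions [L].
A (area) has dimensions [L^2].
Vol (volume) has dimensions [L^3].

Left side: [L^2]
Right side: [L^4]

The two sides have different dimensions, so the equation is NOT dimensionally consistent.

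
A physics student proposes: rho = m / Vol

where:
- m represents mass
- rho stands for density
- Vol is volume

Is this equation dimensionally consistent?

Yes

m (mass) has dimensions [M].
rho (density) has dimensions [L^-3 M].
Vol (volume) has dimensions [L^3].

Left side: [L^-3 M]
Right side: [L^-3 M]

Both sides have the same dimensions, so the equation is dimensionally consistent.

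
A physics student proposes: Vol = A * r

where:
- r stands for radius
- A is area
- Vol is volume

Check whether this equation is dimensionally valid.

Yes

r (radius) has dimensions [L].
A (area) has dimensions [L^2].
Vol (volume) has dimensions [L^3].

Left side: [L^3]
Right side: [L^3]

Both sides have the same dimensions, so the equation is dimensionally consistent.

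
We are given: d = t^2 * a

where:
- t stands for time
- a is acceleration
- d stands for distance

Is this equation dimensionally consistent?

Yes

t (time) has dimensions [T].
a (acceleration) has dimensions [L T^-2].
d (distance) has dimensions [L].

Left side: [L]
Right side: [L]

Both sides have the same dimensions, so the equation is dimensionally consistent.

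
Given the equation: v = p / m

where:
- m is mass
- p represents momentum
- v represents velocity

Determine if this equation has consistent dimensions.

Yes

m (mass) has dimensions [M].
p (momentum) has dimensions [L M T^-1].
v (velocity) has dimensions [L T^-1].

Left side: [L T^-1]
Right side: [L T^-1]

Both sides have the same dimensions, so the equation is dimensionally consistent.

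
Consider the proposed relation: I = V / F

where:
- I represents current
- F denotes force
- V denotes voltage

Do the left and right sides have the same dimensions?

No

I (current) has dimensions [I].
F (force) has dimensions [L M T^-2].
V (voltage) has dimensions [I^-1 L^2 M T^-3].

Left side: [I]
Right side: [I^-1 L T^-1]

The two sides have different dimensions, so the equation is NOT dimensionally consistent.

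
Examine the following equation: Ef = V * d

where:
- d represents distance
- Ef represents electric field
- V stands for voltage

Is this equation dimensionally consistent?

No

d (distance) has dimensions [L].
Ef (electric field) has dimensions [I^-1 L M T^-3].
V (voltage) has dimensions [I^-1 L^2 M T^-3].

Left side: [I^-1 L M T^-3]
Right side: [I^-1 L^3 M T^-3]

The two sides have different dimensions, so the equation is NOT dimensionally consistent.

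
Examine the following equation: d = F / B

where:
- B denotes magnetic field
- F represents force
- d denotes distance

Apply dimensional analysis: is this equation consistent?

No

B (magnetic field) has dimensions [I^-1 M T^-2].
F (force) has dimensions [L M T^-2].
d (distance) has dimensions [L].

Left side: [L]
Right side: [I L]

The two sides have different dimensions, so the equation is NOT dimensionally consistent.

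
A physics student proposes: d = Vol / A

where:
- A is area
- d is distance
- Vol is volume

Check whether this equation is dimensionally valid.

Yes

A (area) has dimensions [L^2].
d (distance) has dimensions [L].
Vol (volume) has dimensions [L^3].

Left side: [L]
Right side: [L]

Both sides have the same dimensions, so the equation is dimensionally consistent.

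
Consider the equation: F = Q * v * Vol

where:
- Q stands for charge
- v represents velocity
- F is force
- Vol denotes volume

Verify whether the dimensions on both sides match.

No

Q (charge) has dimensions [I T].
v (velocity) has dimensions [L T^-1].
F (force) has dimensions [L M T^-2].
Vol (volume) has dimensions [L^3].

Left side: [L M T^-2]
Right side: [I L^4]

The two sides have different dimensions, so the equation is NOT dimensionally consistent.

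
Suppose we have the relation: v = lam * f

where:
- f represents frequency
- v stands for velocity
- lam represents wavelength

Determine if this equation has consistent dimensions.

Yes

f (frequency) has dimensions [T^-1].
v (velocity) has dimensions [L T^-1].
lam (wavelength) has dimensions [L].

Left side: [L T^-1]
Right side: [L T^-1]

Both sides have the same dimensions, so the equation is dimensionally consistent.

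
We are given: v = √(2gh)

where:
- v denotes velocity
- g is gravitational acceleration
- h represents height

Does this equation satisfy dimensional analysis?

Yes

v (velocity) has dimensions [L T^-1].
g (gravitational acceleration) has dimensions [L T^-2].
h (height) has dimensions [L].

Left side: [L T^-1]
Right side: [L T^-1]

Both sides have the same dimensions, so the equation is dimensionally consistent.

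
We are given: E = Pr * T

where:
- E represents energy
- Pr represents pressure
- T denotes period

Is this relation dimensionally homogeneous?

No

E (energy) has dimensions [L^2 M T^-2].
Pr (pressure) has dimensions [L^-1 M T^-2].
T (period) has dimensions [T].

Left side: [L^2 M T^-2]
Right side: [L^-1 M T^-1]

The two sides have different dimensions, so the equation is NOT dimensionally consistent.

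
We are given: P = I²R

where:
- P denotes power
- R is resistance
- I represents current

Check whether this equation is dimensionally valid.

Yes

P (power) has dimensions [L^2 M T^-3].
R (resistance) has dimensions [I^-2 L^2 M T^-3].
I (current) has dimensions [I].

Left side: [L^2 M T^-3]
Right side: [L^2 M T^-3]

Both sides have the same dimensions, so the equation is dimensionally consistent.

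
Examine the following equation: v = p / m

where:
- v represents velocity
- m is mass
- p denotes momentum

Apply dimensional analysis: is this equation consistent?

Yes

v (velocity) has dimensions [L T^-1].
m (mass) has dimensions [M].
p (momentum) has dimensions [L M T^-1].

Left side: [L T^-1]
Right side: [L T^-1]

Both sides have the same dimensions, so the equation is dimensionally consistent.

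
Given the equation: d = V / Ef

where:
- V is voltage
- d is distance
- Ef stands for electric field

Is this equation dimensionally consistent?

Yes

V (voltage) has dimensions [I^-1 L^2 M T^-3].
d (distance) has dimensions [L].
Ef (electric field) has dimensions [I^-1 L M T^-3].

Left side: [L]
Right side: [L]

Both sides have the same dimensions, so the equation is dimensionally consistent.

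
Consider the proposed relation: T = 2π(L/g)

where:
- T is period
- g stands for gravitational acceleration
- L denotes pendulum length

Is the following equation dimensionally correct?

No

T (period) has dimensions [T].
g (gravitational acceleration) has dimensions [L T^-2].
L (pendulum length) has dimensions [L].

Left side: [T]
Right side: [T^2]

The two sides have different dimensions, so the equation is NOT dimensionally consistent.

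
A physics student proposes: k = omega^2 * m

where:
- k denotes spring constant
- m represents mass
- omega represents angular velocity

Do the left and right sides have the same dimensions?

Yes

k (spring constant) has dimensions [M T^-2].
m (mass) has dimensions [M].
omega (angular velocity) has dimensions [T^-1].

Left side: [M T^-2]
Right side: [M T^-2]

Both sides have the same dimensions, so the equation is dimensionally consistent.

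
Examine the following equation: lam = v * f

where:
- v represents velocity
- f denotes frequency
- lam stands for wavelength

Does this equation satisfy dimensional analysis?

No

v (velocity) has dimensions [L T^-1].
f (frequency) has dimensions [T^-1].
lam (wavelength) has dimensions [L].

Left side: [L]
Right side: [L T^-2]

The two sides have different dimensions, so the equation is NOT dimensionally consistent.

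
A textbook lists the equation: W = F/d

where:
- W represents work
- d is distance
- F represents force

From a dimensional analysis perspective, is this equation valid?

No

W (work) has dimensions [L^2 M T^-2].
d (distance) has dimensions [L].
F (force) has dimensions [L M T^-2].

Left side: [L^2 M T^-2]
Right side: [M T^-2]

The two sides have different dimensions, so the equation is NOT dimensionally consistent.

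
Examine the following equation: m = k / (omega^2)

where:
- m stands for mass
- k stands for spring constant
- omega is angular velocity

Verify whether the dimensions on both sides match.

Yes

m (mass) has dimensions [M].
k (spring constant) has dimensions [M T^-2].
omega (angular velocity) has dimensions [T^-1].

Left side: [M]
Right side: [M]

Both sides have the same dimensions, so the equation is dimensionally consistent.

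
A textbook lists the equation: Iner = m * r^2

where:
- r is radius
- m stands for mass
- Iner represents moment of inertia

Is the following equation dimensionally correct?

Yes

r (radius) has dimensions [L].
m (mass) has dimensions [M].
Iner (moment of inertia) has dimensions [L^2 M].

Left side: [L^2 M]
Right side: [L^2 M]

Both sides have the same dimensions, so the equation is dimensionally consistent.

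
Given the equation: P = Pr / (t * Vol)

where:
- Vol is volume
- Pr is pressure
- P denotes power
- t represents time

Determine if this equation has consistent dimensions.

No

Vol (volume) has dimensions [L^3].
Pr (pressure) has dimensions [L^-1 M T^-2].
P (power) has dimensions [L^2 M T^-3].
t (time) has dimensions [T].

Left side: [L^2 M T^-3]
Right side: [L^-4 M T^-3]

The two sides have different dimensions, so the equation is NOT dimensionally consistent.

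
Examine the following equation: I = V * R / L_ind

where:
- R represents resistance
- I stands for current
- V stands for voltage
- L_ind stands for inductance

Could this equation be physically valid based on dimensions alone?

No

R (resistance) has dimensions [I^-2 L^2 M T^-3].
I (current) has dimensions [I].
V (voltage) has dimensions [I^-1 L^2 M T^-3].
L_ind (inductance) has dimensions [I^-2 L^2 M T^-2].

Left side: [I]
Right side: [I^-1 L^2 M T^-4]

The two sides have different dimensions, so the equation is NOT dimensionally consistent.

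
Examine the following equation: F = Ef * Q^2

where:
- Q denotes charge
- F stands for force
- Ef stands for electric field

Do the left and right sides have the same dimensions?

No

Q (charge) has dimensions [I T].
F (force) has dimensions [L M T^-2].
Ef (electric field) has dimensions [I^-1 L M T^-3].

Left side: [L M T^-2]
Right side: [I L M T^-1]

The two sides have different dimensions, so the equation is NOT dimensionally consistent.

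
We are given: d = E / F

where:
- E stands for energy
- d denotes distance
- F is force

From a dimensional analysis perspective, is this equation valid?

Yes

E (energy) has dimensions [L^2 M T^-2].
d (distance) has dimensions [L].
F (force) has dimensions [L M T^-2].

Left side: [L]
Right side: [L]

Both sides have the same dimensions, so the equation is dimensionally consistent.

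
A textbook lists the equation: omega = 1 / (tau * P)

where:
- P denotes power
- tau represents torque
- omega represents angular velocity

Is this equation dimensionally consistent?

No

P (power) has dimensions [L^2 M T^-3].
tau (torque) has dimensions [L^2 M T^-2].
omega (angular velocity) has dimensions [T^-1].

Left side: [T^-1]
Right side: [L^-4 M^-2 T^5]

The two sides have different dimensions, so the equation is NOT dimensionally consistent.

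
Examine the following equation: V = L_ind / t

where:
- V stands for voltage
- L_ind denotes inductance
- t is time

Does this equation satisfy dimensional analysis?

No

V (voltage) has dimensions [I^-1 L^2 M T^-3].
L_ind (inductance) has dimensions [I^-2 L^2 M T^-2].
t (time) has dimensions [T].

Left side: [I^-1 L^2 M T^-3]
Right side: [I^-2 L^2 M T^-3]

The two sides have different dimensions, so the equation is NOT dimensionally consistent.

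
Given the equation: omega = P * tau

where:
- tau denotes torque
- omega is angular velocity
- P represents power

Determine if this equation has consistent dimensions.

No

tau (torque) has dimensions [L^2 M T^-2].
omega (angular velocity) has dimensions [T^-1].
P (power) has dimensions [L^2 M T^-3].

Left side: [T^-1]
Right side: [L^4 M^2 T^-5]

The two sides have different dimensions, so the equation is NOT dimensionally consistent.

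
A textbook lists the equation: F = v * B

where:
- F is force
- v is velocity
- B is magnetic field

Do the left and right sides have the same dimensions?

No

F (force) has dimensions [L M T^-2].
v (velocity) has dimensions [L T^-1].
B (magnetic field) has dimensions [I^-1 M T^-2].

Left side: [L M T^-2]
Right side: [I^-1 L M T^-3]

The two sides have different dimensions, so the equation is NOT dimensionally consistent.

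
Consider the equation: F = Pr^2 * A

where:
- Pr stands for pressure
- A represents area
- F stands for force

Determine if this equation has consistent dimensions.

No

Pr (pressure) has dimensions [L^-1 M T^-2].
A (area) has dimensions [L^2].
F (force) has dimensions [L M T^-2].

Left side: [L M T^-2]
Right side: [M^2 T^-4]

The two sides have different dimensions, so the equation is NOT dimensionally consistent.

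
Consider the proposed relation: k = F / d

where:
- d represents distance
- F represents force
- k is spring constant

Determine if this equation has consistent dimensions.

Yes

d (distance) has dimensions [L].
F (force) has dimensions [L M T^-2].
k (spring constant) has dimensions [M T^-2].

Left side: [M T^-2]
Right side: [M T^-2]

Both sides have the same dimensions, so the equation is dimensionally consistent.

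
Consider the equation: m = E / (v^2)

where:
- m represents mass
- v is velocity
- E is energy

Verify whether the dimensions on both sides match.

Yes

m (mass) has dimensions [M].
v (velocity) has dimensions [L T^-1].
E (energy) has dimensions [L^2 M T^-2].

Left side: [M]
Right side: [M]

Both sides have the same dimensions, so the equation is dimensionally consistent.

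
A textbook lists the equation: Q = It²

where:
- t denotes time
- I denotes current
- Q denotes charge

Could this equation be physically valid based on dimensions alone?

No

t (time) has dimensions [T].
I (current) has dimensions [I].
Q (charge) has dimensions [I T].

Left side: [I T]
Right side: [I T^2]

The two sides have different dimensions, so the equation is NOT dimensionally consistent.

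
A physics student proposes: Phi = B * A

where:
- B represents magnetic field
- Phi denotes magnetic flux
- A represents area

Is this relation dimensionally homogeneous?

Yes

B (magnetic field) has dimensions [I^-1 M T^-2].
Phi (magnetic flux) has dimensions [I^-1 L^2 M T^-2].
A (area) has dimensions [L^2].

Left side: [I^-1 L^2 M T^-2]
Right side: [I^-1 L^2 M T^-2]

Both sides have the same dimensions, so the equation is dimensionally consistent.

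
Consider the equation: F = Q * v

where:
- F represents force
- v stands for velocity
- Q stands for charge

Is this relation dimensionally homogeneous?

No

F (force) has dimensions [L M T^-2].
v (velocity) has dimensions [L T^-1].
Q (charge) has dimensions [I T].

Left side: [L M T^-2]
Right side: [I L]

The two sides have different dimensions, so the equation is NOT dimensionally consistent.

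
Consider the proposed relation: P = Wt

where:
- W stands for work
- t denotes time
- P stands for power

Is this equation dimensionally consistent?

No

W (work) has dimensions [L^2 M T^-2].
t (time) has dimensions [T].
P (power) has dimensions [L^2 M T^-3].

Left side: [L^2 M T^-3]
Right side: [L^2 M T^-1]

The two sides have different dimensions, so the equation is NOT dimensionally consistent.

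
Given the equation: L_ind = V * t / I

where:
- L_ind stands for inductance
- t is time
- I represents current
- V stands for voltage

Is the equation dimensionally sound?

Yes

L_ind (inductance) has dimensions [I^-2 L^2 M T^-2].
t (time) has dimensions [T].
I (current) has dimensions [I].
V (voltage) has dimensions [I^-1 L^2 M T^-3].

Left side: [I^-2 L^2 M T^-2]
Right side: [I^-2 L^2 M T^-2]

Both sides have the same dimensions, so the equation is dimensionally consistent.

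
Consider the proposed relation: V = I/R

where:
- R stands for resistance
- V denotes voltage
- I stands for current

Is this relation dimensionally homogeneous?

No

R (resistance) has dimensions [I^-2 L^2 M T^-3].
V (voltage) has dimensions [I^-1 L^2 M T^-3].
I (current) has dimensions [I].

Left side: [I^-1 L^2 M T^-3]
Right side: [I^3 L^-2 M^-1 T^3]

The two sides have different dimensions, so the equation is NOT dimensionally consistent.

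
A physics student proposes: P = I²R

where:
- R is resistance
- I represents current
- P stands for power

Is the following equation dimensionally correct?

Yes

R (resistance) has dimensions [I^-2 L^2 M T^-3].
I (current) has dimensions [I].
P (power) has dimensions [L^2 M T^-3].

Left side: [L^2 M T^-3]
Right side: [L^2 M T^-3]

Both sides have the same dimensions, so the equation is dimensionally consistent.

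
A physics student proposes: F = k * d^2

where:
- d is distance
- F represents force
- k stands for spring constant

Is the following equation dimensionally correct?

No

d (distance) has dimensions [L].
F (force) has dimensions [L M T^-2].
k (spring constant) has dimensions [M T^-2].

Left side: [L M T^-2]
Right side: [L^2 M T^-2]

The two sides have different dimensions, so the equation is NOT dimensionally consistent.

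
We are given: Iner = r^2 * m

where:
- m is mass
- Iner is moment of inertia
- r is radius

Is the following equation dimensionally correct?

Yes

m (mass) has dimensions [M].
Iner (moment of inertia) has dimensions [L^2 M].
r (radius) has dimensions [L].

Left side: [L^2 M]
Right side: [L^2 M]

Both sides have the same dimensions, so the equation is dimensionally consistent.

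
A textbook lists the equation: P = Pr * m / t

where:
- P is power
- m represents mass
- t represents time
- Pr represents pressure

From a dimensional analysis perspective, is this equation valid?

No

P (power) has dimensions [L^2 M T^-3].
m (mass) has dimensions [M].
t (time) has dimensions [T].
Pr (pressure) has dimensions [L^-1 M T^-2].

Left side: [L^2 M T^-3]
Right side: [L^-1 M^2 T^-3]

The two sides have different dimensions, so the equation is NOT dimensionally consistent.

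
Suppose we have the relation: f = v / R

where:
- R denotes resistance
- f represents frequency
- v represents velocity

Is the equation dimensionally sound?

No

R (resistance) has dimensions [I^-2 L^2 M T^-3].
f (frequency) has dimensions [T^-1].
v (velocity) has dimensions [L T^-1].

Left side: [T^-1]
Right side: [I^2 L^-1 M^-1 T^2]

The two sides have different dimensions, so the equation is NOT dimensionally consistent.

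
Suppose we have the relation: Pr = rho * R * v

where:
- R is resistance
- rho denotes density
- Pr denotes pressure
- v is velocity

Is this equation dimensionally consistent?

No

R (resistance) has dimensions [I^-2 L^2 M T^-3].
rho (density) has dimensions [L^-3 M].
Pr (pressure) has dimensions [L^-1 M T^-2].
v (velocity) has dimensions [L T^-1].

Left side: [L^-1 M T^-2]
Right side: [I^-2 M^2 T^-4]

The two sides have different dimensions, so the equation is NOT dimensionally consistent.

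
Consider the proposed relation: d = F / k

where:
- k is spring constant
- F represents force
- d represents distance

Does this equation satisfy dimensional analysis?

Yes

k (spring constant) has dimensions [M T^-2].
F (force) has dimensions [L M T^-2].
d (distance) has dimensions [L].

Left side: [L]
Right side: [L]

Both sides have the same dimensions, so the equation is dimensionally consistent.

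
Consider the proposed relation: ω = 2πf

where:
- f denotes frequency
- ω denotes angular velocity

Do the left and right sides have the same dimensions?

Yes

f (frequency) has dimensions [T^-1].
ω (angular velocity) has dimensions [T^-1].

Left side: [T^-1]
Right side: [T^-1]

Both sides have the same dimensions, so the equation is dimensionally consistent.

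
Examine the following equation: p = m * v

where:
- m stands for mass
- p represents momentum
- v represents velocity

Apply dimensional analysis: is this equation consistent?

Yes

m (mass) has dimensions [M].
p (momentum) has dimensions [L M T^-1].
v (velocity) has dimensions [L T^-1].

Left side: [L M T^-1]
Right side: [L M T^-1]

Both sides have the same dimensions, so the equation is dimensionally consistent.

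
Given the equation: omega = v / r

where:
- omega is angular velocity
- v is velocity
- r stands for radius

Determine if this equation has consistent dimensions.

Yes

omega (angular velocity) has dimensions [T^-1].
v (velocity) has dimensions [L T^-1].
r (radius) has dimensions [L].

Left side: [T^-1]
Right side: [T^-1]

Both sides have the same dimensions, so the equation is dimensionally consistent.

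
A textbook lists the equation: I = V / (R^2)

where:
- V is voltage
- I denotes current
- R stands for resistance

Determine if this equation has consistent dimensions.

No

V (voltage) has dimensions [I^-1 L^2 M T^-3].
I (current) has dimensions [I].
R (resistance) has dimensions [I^-2 L^2 M T^-3].

Left side: [I]
Right side: [I^3 L^-2 M^-1 T^3]

The two sides have different dimensions, so the equation is NOT dimensionally consistent.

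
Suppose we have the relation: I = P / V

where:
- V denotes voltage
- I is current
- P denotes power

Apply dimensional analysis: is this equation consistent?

Yes

V (voltage) has dimensions [I^-1 L^2 M T^-3].
I (current) has dimensions [I].
P (power) has dimensions [L^2 M T^-3].

Left side: [I]
Right side: [I]

Both sides have the same dimensions, so the equation is dimensionally consistent.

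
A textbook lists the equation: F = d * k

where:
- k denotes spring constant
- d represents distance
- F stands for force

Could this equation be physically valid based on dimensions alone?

Yes

k (spring constant) has dimensions [M T^-2].
d (distance) has dimensions [L].
F (force) has dimensions [L M T^-2].

Left side: [L M T^-2]
Right side: [L M T^-2]

Both sides have the same dimensions, so the equation is dimensionally consistent.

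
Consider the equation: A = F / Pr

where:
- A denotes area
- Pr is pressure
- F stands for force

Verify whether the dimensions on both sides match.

Yes

A (area) has dimensions [L^2].
Pr (pressure) has dimensions [L^-1 M T^-2].
F (force) has dimensions [L M T^-2].

Left side: [L^2]
Right side: [L^2]

Both sides have the same dimensions, so the equation is dimensionally consistent.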